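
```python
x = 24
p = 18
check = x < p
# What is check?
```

Trace (tracking check):
x = 24  # -> x = 24
p = 18  # -> p = 18
check = x < p  # -> check = False

Answer: False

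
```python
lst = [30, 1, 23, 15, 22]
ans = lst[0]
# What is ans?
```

Trace (tracking ans):
lst = [30, 1, 23, 15, 22]  # -> lst = [30, 1, 23, 15, 22]
ans = lst[0]  # -> ans = 30

Answer: 30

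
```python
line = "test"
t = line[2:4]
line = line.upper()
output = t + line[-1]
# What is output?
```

Answer: 'stT'

Derivation:
Trace (tracking output):
line = 'test'  # -> line = 'test'
t = line[2:4]  # -> t = 'st'
line = line.upper()  # -> line = 'TEST'
output = t + line[-1]  # -> output = 'stT'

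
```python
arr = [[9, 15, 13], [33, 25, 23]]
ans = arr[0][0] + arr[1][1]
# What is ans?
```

Trace (tracking ans):
arr = [[9, 15, 13], [33, 25, 23]]  # -> arr = [[9, 15, 13], [33, 25, 23]]
ans = arr[0][0] + arr[1][1]  # -> ans = 34

Answer: 34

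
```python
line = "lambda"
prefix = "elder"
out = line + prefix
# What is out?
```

Trace (tracking out):
line = 'lambda'  # -> line = 'lambda'
prefix = 'elder'  # -> prefix = 'elder'
out = line + prefix  # -> out = 'lambdaelder'

Answer: 'lambdaelder'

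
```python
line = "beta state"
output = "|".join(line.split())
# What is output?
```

Trace (tracking output):
line = 'beta state'  # -> line = 'beta state'
output = '|'.join(line.split())  # -> output = 'beta|state'

Answer: 'beta|state'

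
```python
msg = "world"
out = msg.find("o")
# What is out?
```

Trace (tracking out):
msg = 'world'  # -> msg = 'world'
out = msg.find('o')  # -> out = 1

Answer: 1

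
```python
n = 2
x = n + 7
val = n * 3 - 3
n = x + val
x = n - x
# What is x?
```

Trace (tracking x):
n = 2  # -> n = 2
x = n + 7  # -> x = 9
val = n * 3 - 3  # -> val = 3
n = x + val  # -> n = 12
x = n - x  # -> x = 3

Answer: 3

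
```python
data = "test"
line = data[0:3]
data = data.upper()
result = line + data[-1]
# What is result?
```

Trace (tracking result):
data = 'test'  # -> data = 'test'
line = data[0:3]  # -> line = 'tes'
data = data.upper()  # -> data = 'TEST'
result = line + data[-1]  # -> result = 'tesT'

Answer: 'tesT'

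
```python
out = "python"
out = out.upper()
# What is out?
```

Trace (tracking out):
out = 'python'  # -> out = 'python'
out = out.upper()  # -> out = 'PYTHON'

Answer: 'PYTHON'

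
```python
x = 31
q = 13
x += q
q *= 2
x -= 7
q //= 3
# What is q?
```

Trace (tracking q):
x = 31  # -> x = 31
q = 13  # -> q = 13
x += q  # -> x = 44
q *= 2  # -> q = 26
x -= 7  # -> x = 37
q //= 3  # -> q = 8

Answer: 8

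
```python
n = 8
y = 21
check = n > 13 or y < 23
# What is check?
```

Answer: True

Derivation:
Trace (tracking check):
n = 8  # -> n = 8
y = 21  # -> y = 21
check = n > 13 or y < 23  # -> check = True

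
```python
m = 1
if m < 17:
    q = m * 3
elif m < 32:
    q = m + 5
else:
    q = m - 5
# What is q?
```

Answer: 3

Derivation:
Trace (tracking q):
m = 1  # -> m = 1
if m < 17:  # condition is True
    q = m * 3  # -> q = 3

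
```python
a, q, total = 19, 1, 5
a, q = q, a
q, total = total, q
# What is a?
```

Answer: 1

Derivation:
Trace (tracking a):
a, q, total = (19, 1, 5)  # -> a = 19, q = 1, total = 5
a, q = (q, a)  # -> a = 1, q = 19
q, total = (total, q)  # -> q = 5, total = 19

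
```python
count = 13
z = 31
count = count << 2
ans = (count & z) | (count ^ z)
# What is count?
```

Answer: 52

Derivation:
Trace (tracking count):
count = 13  # -> count = 13
z = 31  # -> z = 31
count = count << 2  # -> count = 52
ans = count & z | count ^ z  # -> ans = 63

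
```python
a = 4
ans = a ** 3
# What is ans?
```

Answer: 64

Derivation:
Trace (tracking ans):
a = 4  # -> a = 4
ans = a ** 3  # -> ans = 64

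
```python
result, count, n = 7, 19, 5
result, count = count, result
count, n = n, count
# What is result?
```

Answer: 19

Derivation:
Trace (tracking result):
result, count, n = (7, 19, 5)  # -> result = 7, count = 19, n = 5
result, count = (count, result)  # -> result = 19, count = 7
count, n = (n, count)  # -> count = 5, n = 7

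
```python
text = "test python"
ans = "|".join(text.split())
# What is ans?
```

Answer: 'test|python'

Derivation:
Trace (tracking ans):
text = 'test python'  # -> text = 'test python'
ans = '|'.join(text.split())  # -> ans = 'test|python'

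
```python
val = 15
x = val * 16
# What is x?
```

Trace (tracking x):
val = 15  # -> val = 15
x = val * 16  # -> x = 240

Answer: 240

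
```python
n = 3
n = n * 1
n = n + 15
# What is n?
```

Trace (tracking n):
n = 3  # -> n = 3
n = n * 1  # -> n = 3
n = n + 15  # -> n = 18

Answer: 18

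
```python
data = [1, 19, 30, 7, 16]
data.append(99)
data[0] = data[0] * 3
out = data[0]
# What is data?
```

Trace (tracking data):
data = [1, 19, 30, 7, 16]  # -> data = [1, 19, 30, 7, 16]
data.append(99)  # -> data = [1, 19, 30, 7, 16, 99]
data[0] = data[0] * 3  # -> data = [3, 19, 30, 7, 16, 99]
out = data[0]  # -> out = 3

Answer: [3, 19, 30, 7, 16, 99]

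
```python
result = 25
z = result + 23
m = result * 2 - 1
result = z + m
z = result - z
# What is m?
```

Answer: 49

Derivation:
Trace (tracking m):
result = 25  # -> result = 25
z = result + 23  # -> z = 48
m = result * 2 - 1  # -> m = 49
result = z + m  # -> result = 97
z = result - z  # -> z = 49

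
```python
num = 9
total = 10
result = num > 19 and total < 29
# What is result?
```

Trace (tracking result):
num = 9  # -> num = 9
total = 10  # -> total = 10
result = num > 19 and total < 29  # -> result = False

Answer: False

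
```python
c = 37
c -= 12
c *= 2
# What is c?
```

Answer: 50

Derivation:
Trace (tracking c):
c = 37  # -> c = 37
c -= 12  # -> c = 25
c *= 2  # -> c = 50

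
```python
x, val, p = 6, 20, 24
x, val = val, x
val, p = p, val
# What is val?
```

Answer: 24

Derivation:
Trace (tracking val):
x, val, p = (6, 20, 24)  # -> x = 6, val = 20, p = 24
x, val = (val, x)  # -> x = 20, val = 6
val, p = (p, val)  # -> val = 24, p = 6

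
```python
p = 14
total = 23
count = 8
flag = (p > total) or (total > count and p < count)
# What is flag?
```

Answer: False

Derivation:
Trace (tracking flag):
p = 14  # -> p = 14
total = 23  # -> total = 23
count = 8  # -> count = 8
flag = p > total or (total > count and p < count)  # -> flag = False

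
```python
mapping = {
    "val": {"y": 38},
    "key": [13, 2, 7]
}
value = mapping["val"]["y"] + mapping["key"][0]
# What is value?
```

Trace (tracking value):
mapping = {'val': {'y': 38}, 'key': [13, 2, 7]}  # -> mapping = {'val': {'y': 38}, 'key': [13, 2, 7]}
value = mapping['val']['y'] + mapping['key'][0]  # -> value = 51

Answer: 51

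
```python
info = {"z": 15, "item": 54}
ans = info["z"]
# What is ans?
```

Answer: 15

Derivation:
Trace (tracking ans):
info = {'z': 15, 'item': 54}  # -> info = {'z': 15, 'item': 54}
ans = info['z']  # -> ans = 15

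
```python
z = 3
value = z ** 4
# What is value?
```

Answer: 81

Derivation:
Trace (tracking value):
z = 3  # -> z = 3
value = z ** 4  # -> value = 81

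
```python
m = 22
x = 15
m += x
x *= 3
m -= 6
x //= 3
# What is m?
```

Answer: 31

Derivation:
Trace (tracking m):
m = 22  # -> m = 22
x = 15  # -> x = 15
m += x  # -> m = 37
x *= 3  # -> x = 45
m -= 6  # -> m = 31
x //= 3  # -> x = 15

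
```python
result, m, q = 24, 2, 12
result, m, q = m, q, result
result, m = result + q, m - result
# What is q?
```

Trace (tracking q):
result, m, q = (24, 2, 12)  # -> result = 24, m = 2, q = 12
result, m, q = (m, q, result)  # -> result = 2, m = 12, q = 24
result, m = (result + q, m - result)  # -> result = 26, m = 10

Answer: 24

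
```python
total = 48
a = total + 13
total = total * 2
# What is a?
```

Answer: 61

Derivation:
Trace (tracking a):
total = 48  # -> total = 48
a = total + 13  # -> a = 61
total = total * 2  # -> total = 96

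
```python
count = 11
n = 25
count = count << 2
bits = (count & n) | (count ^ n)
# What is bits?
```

Trace (tracking bits):
count = 11  # -> count = 11
n = 25  # -> n = 25
count = count << 2  # -> count = 44
bits = count & n | count ^ n  # -> bits = 61

Answer: 61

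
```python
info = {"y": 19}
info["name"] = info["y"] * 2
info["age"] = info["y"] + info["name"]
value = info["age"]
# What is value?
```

Answer: 57

Derivation:
Trace (tracking value):
info = {'y': 19}  # -> info = {'y': 19}
info['name'] = info['y'] * 2  # -> info = {'y': 19, 'name': 38}
info['age'] = info['y'] + info['name']  # -> info = {'y': 19, 'name': 38, 'age': 57}
value = info['age']  # -> value = 57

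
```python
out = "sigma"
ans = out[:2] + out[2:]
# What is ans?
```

Answer: 'sigma'

Derivation:
Trace (tracking ans):
out = 'sigma'  # -> out = 'sigma'
ans = out[:2] + out[2:]  # -> ans = 'sigma'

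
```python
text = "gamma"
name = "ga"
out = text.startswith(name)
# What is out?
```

Trace (tracking out):
text = 'gamma'  # -> text = 'gamma'
name = 'ga'  # -> name = 'ga'
out = text.startswith(name)  # -> out = True

Answer: True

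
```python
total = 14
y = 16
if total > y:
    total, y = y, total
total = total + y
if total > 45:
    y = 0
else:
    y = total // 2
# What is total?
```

Answer: 30

Derivation:
Trace (tracking total):
total = 14  # -> total = 14
y = 16  # -> y = 16
if total > y:  # condition is False
total = total + y  # -> total = 30
if total > 45:  # condition is False
else:
    y = total // 2  # -> y = 15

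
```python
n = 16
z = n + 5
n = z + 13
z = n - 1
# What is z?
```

Answer: 33

Derivation:
Trace (tracking z):
n = 16  # -> n = 16
z = n + 5  # -> z = 21
n = z + 13  # -> n = 34
z = n - 1  # -> z = 33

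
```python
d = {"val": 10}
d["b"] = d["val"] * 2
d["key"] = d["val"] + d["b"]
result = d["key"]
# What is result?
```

Answer: 30

Derivation:
Trace (tracking result):
d = {'val': 10}  # -> d = {'val': 10}
d['b'] = d['val'] * 2  # -> d = {'val': 10, 'b': 20}
d['key'] = d['val'] + d['b']  # -> d = {'val': 10, 'b': 20, 'key': 30}
result = d['key']  # -> result = 30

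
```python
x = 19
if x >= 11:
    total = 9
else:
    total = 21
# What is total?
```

Answer: 9

Derivation:
Trace (tracking total):
x = 19  # -> x = 19
if x >= 11:  # condition is True
    total = 9  # -> total = 9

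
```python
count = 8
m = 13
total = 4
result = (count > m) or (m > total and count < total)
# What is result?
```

Answer: False

Derivation:
Trace (tracking result):
count = 8  # -> count = 8
m = 13  # -> m = 13
total = 4  # -> total = 4
result = count > m or (m > total and count < total)  # -> result = False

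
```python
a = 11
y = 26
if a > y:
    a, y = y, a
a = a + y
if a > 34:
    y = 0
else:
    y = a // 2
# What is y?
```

Trace (tracking y):
a = 11  # -> a = 11
y = 26  # -> y = 26
if a > y:  # condition is False
a = a + y  # -> a = 37
if a > 34:  # condition is True
    y = 0  # -> y = 0

Answer: 0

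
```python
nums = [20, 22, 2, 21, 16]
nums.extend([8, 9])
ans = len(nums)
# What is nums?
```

Trace (tracking nums):
nums = [20, 22, 2, 21, 16]  # -> nums = [20, 22, 2, 21, 16]
nums.extend([8, 9])  # -> nums = [20, 22, 2, 21, 16, 8, 9]
ans = len(nums)  # -> ans = 7

Answer: [20, 22, 2, 21, 16, 8, 9]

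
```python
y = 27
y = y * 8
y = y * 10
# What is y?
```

Trace (tracking y):
y = 27  # -> y = 27
y = y * 8  # -> y = 216
y = y * 10  # -> y = 2160

Answer: 2160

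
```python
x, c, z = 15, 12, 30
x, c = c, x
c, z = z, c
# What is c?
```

Answer: 30

Derivation:
Trace (tracking c):
x, c, z = (15, 12, 30)  # -> x = 15, c = 12, z = 30
x, c = (c, x)  # -> x = 12, c = 15
c, z = (z, c)  # -> c = 30, z = 15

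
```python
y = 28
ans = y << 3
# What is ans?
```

Trace (tracking ans):
y = 28  # -> y = 28
ans = y << 3  # -> ans = 224

Answer: 224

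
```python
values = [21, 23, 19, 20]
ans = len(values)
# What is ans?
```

Answer: 4

Derivation:
Trace (tracking ans):
values = [21, 23, 19, 20]  # -> values = [21, 23, 19, 20]
ans = len(values)  # -> ans = 4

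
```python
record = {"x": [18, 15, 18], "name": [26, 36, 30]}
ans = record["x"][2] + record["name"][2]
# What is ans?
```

Answer: 48

Derivation:
Trace (tracking ans):
record = {'x': [18, 15, 18], 'name': [26, 36, 30]}  # -> record = {'x': [18, 15, 18], 'name': [26, 36, 30]}
ans = record['x'][2] + record['name'][2]  # -> ans = 48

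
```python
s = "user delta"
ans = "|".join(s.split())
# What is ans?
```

Trace (tracking ans):
s = 'user delta'  # -> s = 'user delta'
ans = '|'.join(s.split())  # -> ans = 'user|delta'

Answer: 'user|delta'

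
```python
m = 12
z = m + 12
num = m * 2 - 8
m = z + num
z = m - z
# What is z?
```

Trace (tracking z):
m = 12  # -> m = 12
z = m + 12  # -> z = 24
num = m * 2 - 8  # -> num = 16
m = z + num  # -> m = 40
z = m - z  # -> z = 16

Answer: 16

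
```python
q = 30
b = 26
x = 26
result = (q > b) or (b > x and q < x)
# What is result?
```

Trace (tracking result):
q = 30  # -> q = 30
b = 26  # -> b = 26
x = 26  # -> x = 26
result = q > b or (b > x and q < x)  # -> result = True

Answer: True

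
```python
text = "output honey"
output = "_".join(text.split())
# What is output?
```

Trace (tracking output):
text = 'output honey'  # -> text = 'output honey'
output = '_'.join(text.split())  # -> output = 'output_honey'

Answer: 'output_honey'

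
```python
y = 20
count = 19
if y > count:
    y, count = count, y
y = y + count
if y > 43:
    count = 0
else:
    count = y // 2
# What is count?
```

Trace (tracking count):
y = 20  # -> y = 20
count = 19  # -> count = 19
if y > count:  # condition is True
    y, count = (count, y)  # -> y = 19, count = 20
y = y + count  # -> y = 39
if y > 43:  # condition is False
else:
    count = y // 2  # -> count = 19

Answer: 19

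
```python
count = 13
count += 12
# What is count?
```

Trace (tracking count):
count = 13  # -> count = 13
count += 12  # -> count = 25

Answer: 25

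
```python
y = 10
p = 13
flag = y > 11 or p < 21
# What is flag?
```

Trace (tracking flag):
y = 10  # -> y = 10
p = 13  # -> p = 13
flag = y > 11 or p < 21  # -> flag = True

Answer: True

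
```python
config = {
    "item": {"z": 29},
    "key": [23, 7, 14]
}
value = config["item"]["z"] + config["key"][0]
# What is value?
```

Answer: 52

Derivation:
Trace (tracking value):
config = {'item': {'z': 29}, 'key': [23, 7, 14]}  # -> config = {'item': {'z': 29}, 'key': [23, 7, 14]}
value = config['item']['z'] + config['key'][0]  # -> value = 52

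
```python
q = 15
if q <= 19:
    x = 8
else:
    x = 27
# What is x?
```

Trace (tracking x):
q = 15  # -> q = 15
if q <= 19:  # condition is True
    x = 8  # -> x = 8

Answer: 8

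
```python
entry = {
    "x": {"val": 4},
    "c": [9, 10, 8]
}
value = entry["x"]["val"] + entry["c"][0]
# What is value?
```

Answer: 13

Derivation:
Trace (tracking value):
entry = {'x': {'val': 4}, 'c': [9, 10, 8]}  # -> entry = {'x': {'val': 4}, 'c': [9, 10, 8]}
value = entry['x']['val'] + entry['c'][0]  # -> value = 13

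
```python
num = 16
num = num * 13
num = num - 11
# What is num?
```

Answer: 197

Derivation:
Trace (tracking num):
num = 16  # -> num = 16
num = num * 13  # -> num = 208
num = num - 11  # -> num = 197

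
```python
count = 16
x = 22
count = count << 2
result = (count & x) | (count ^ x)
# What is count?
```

Trace (tracking count):
count = 16  # -> count = 16
x = 22  # -> x = 22
count = count << 2  # -> count = 64
result = count & x | count ^ x  # -> result = 86

Answer: 64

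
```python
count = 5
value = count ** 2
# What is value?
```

Trace (tracking value):
count = 5  # -> count = 5
value = count ** 2  # -> value = 25

Answer: 25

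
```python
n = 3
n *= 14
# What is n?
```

Trace (tracking n):
n = 3  # -> n = 3
n *= 14  # -> n = 42

Answer: 42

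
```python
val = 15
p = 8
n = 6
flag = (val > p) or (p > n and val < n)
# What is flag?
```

Answer: True

Derivation:
Trace (tracking flag):
val = 15  # -> val = 15
p = 8  # -> p = 8
n = 6  # -> n = 6
flag = val > p or (p > n and val < n)  # -> flag = True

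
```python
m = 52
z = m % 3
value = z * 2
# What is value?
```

Answer: 2

Derivation:
Trace (tracking value):
m = 52  # -> m = 52
z = m % 3  # -> z = 1
value = z * 2  # -> value = 2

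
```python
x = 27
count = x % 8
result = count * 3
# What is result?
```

Trace (tracking result):
x = 27  # -> x = 27
count = x % 8  # -> count = 3
result = count * 3  # -> result = 9

Answer: 9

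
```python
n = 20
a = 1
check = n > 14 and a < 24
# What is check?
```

Trace (tracking check):
n = 20  # -> n = 20
a = 1  # -> a = 1
check = n > 14 and a < 24  # -> check = True

Answer: True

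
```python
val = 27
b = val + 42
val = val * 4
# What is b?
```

Answer: 69

Derivation:
Trace (tracking b):
val = 27  # -> val = 27
b = val + 42  # -> b = 69
val = val * 4  # -> val = 108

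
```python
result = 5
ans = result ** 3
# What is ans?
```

Trace (tracking ans):
result = 5  # -> result = 5
ans = result ** 3  # -> ans = 125

Answer: 125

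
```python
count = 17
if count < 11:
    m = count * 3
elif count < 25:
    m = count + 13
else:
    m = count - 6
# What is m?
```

Answer: 30

Derivation:
Trace (tracking m):
count = 17  # -> count = 17
if count < 11:  # condition is False
elif count < 25:  # condition is True
    m = count + 13  # -> m = 30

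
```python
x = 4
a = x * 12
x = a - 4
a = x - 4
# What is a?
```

Trace (tracking a):
x = 4  # -> x = 4
a = x * 12  # -> a = 48
x = a - 4  # -> x = 44
a = x - 4  # -> a = 40

Answer: 40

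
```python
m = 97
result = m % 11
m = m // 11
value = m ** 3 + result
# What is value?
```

Trace (tracking value):
m = 97  # -> m = 97
result = m % 11  # -> result = 9
m = m // 11  # -> m = 8
value = m ** 3 + result  # -> value = 521

Answer: 521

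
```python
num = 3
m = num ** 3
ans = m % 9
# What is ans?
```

Answer: 0

Derivation:
Trace (tracking ans):
num = 3  # -> num = 3
m = num ** 3  # -> m = 27
ans = m % 9  # -> ans = 0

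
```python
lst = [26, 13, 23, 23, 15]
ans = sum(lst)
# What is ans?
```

Answer: 100

Derivation:
Trace (tracking ans):
lst = [26, 13, 23, 23, 15]  # -> lst = [26, 13, 23, 23, 15]
ans = sum(lst)  # -> ans = 100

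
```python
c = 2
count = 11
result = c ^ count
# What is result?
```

Trace (tracking result):
c = 2  # -> c = 2
count = 11  # -> count = 11
result = c ^ count  # -> result = 9

Answer: 9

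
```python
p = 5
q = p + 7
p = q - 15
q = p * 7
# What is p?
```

Trace (tracking p):
p = 5  # -> p = 5
q = p + 7  # -> q = 12
p = q - 15  # -> p = -3
q = p * 7  # -> q = -21

Answer: -3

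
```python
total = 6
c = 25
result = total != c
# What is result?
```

Answer: True

Derivation:
Trace (tracking result):
total = 6  # -> total = 6
c = 25  # -> c = 25
result = total != c  # -> result = True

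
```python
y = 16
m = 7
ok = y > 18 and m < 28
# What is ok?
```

Trace (tracking ok):
y = 16  # -> y = 16
m = 7  # -> m = 7
ok = y > 18 and m < 28  # -> ok = False

Answer: False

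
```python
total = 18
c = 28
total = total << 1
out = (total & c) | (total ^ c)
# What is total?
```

Trace (tracking total):
total = 18  # -> total = 18
c = 28  # -> c = 28
total = total << 1  # -> total = 36
out = total & c | total ^ c  # -> out = 60

Answer: 36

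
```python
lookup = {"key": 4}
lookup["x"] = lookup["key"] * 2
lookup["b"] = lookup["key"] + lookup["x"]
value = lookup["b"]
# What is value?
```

Answer: 12

Derivation:
Trace (tracking value):
lookup = {'key': 4}  # -> lookup = {'key': 4}
lookup['x'] = lookup['key'] * 2  # -> lookup = {'key': 4, 'x': 8}
lookup['b'] = lookup['key'] + lookup['x']  # -> lookup = {'key': 4, 'x': 8, 'b': 12}
value = lookup['b']  # -> value = 12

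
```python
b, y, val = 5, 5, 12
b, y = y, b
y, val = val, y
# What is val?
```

Answer: 5

Derivation:
Trace (tracking val):
b, y, val = (5, 5, 12)  # -> b = 5, y = 5, val = 12
b, y = (y, b)  # -> b = 5, y = 5
y, val = (val, y)  # -> y = 12, val = 5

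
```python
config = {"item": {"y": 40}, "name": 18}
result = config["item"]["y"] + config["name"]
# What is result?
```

Trace (tracking result):
config = {'item': {'y': 40}, 'name': 18}  # -> config = {'item': {'y': 40}, 'name': 18}
result = config['item']['y'] + config['name']  # -> result = 58

Answer: 58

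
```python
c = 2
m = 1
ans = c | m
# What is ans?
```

Answer: 3

Derivation:
Trace (tracking ans):
c = 2  # -> c = 2
m = 1  # -> m = 1
ans = c | m  # -> ans = 3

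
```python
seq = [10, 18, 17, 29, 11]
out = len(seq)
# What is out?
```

Answer: 5

Derivation:
Trace (tracking out):
seq = [10, 18, 17, 29, 11]  # -> seq = [10, 18, 17, 29, 11]
out = len(seq)  # -> out = 5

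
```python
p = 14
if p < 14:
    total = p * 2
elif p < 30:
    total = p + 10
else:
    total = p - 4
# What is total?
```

Answer: 24

Derivation:
Trace (tracking total):
p = 14  # -> p = 14
if p < 14:  # condition is False
elif p < 30:  # condition is True
    total = p + 10  # -> total = 24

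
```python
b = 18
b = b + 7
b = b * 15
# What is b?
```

Answer: 375

Derivation:
Trace (tracking b):
b = 18  # -> b = 18
b = b + 7  # -> b = 25
b = b * 15  # -> b = 375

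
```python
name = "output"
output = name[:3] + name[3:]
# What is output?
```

Trace (tracking output):
name = 'output'  # -> name = 'output'
output = name[:3] + name[3:]  # -> output = 'output'

Answer: 'output'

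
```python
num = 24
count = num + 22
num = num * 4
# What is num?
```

Answer: 96

Derivation:
Trace (tracking num):
num = 24  # -> num = 24
count = num + 22  # -> count = 46
num = num * 4  # -> num = 96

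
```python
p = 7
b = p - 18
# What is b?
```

Answer: -11

Derivation:
Trace (tracking b):
p = 7  # -> p = 7
b = p - 18  # -> b = -11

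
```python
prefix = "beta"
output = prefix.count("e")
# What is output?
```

Trace (tracking output):
prefix = 'beta'  # -> prefix = 'beta'
output = prefix.count('e')  # -> output = 1

Answer: 1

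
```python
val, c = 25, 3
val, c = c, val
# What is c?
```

Trace (tracking c):
val, c = (25, 3)  # -> val = 25, c = 3
val, c = (c, val)  # -> val = 3, c = 25

Answer: 25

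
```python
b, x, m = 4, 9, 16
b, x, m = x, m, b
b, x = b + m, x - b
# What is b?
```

Trace (tracking b):
b, x, m = (4, 9, 16)  # -> b = 4, x = 9, m = 16
b, x, m = (x, m, b)  # -> b = 9, x = 16, m = 4
b, x = (b + m, x - b)  # -> b = 13, x = 7

Answer: 13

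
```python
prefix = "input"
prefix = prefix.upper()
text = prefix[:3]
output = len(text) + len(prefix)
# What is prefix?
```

Trace (tracking prefix):
prefix = 'input'  # -> prefix = 'input'
prefix = prefix.upper()  # -> prefix = 'INPUT'
text = prefix[:3]  # -> text = 'INP'
output = len(text) + len(prefix)  # -> output = 8

Answer: 'INPUT'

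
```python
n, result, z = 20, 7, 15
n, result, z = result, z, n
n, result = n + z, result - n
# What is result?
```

Trace (tracking result):
n, result, z = (20, 7, 15)  # -> n = 20, result = 7, z = 15
n, result, z = (result, z, n)  # -> n = 7, result = 15, z = 20
n, result = (n + z, result - n)  # -> n = 27, result = 8

Answer: 8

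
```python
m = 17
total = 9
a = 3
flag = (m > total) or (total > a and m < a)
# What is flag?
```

Trace (tracking flag):
m = 17  # -> m = 17
total = 9  # -> total = 9
a = 3  # -> a = 3
flag = m > total or (total > a and m < a)  # -> flag = True

Answer: True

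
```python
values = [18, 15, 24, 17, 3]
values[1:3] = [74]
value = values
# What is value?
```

Trace (tracking value):
values = [18, 15, 24, 17, 3]  # -> values = [18, 15, 24, 17, 3]
values[1:3] = [74]  # -> values = [18, 74, 17, 3]
value = values  # -> value = [18, 74, 17, 3]

Answer: [18, 74, 17, 3]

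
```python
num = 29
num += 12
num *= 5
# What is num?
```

Answer: 205

Derivation:
Trace (tracking num):
num = 29  # -> num = 29
num += 12  # -> num = 41
num *= 5  # -> num = 205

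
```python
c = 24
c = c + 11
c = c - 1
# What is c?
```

Trace (tracking c):
c = 24  # -> c = 24
c = c + 11  # -> c = 35
c = c - 1  # -> c = 34

Answer: 34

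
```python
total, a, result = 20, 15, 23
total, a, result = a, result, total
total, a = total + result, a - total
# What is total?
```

Answer: 35

Derivation:
Trace (tracking total):
total, a, result = (20, 15, 23)  # -> total = 20, a = 15, result = 23
total, a, result = (a, result, total)  # -> total = 15, a = 23, result = 20
total, a = (total + result, a - total)  # -> total = 35, a = 8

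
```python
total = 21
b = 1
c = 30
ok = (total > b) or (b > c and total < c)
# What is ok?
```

Answer: True

Derivation:
Trace (tracking ok):
total = 21  # -> total = 21
b = 1  # -> b = 1
c = 30  # -> c = 30
ok = total > b or (b > c and total < c)  # -> ok = True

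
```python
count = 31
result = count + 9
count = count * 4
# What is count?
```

Answer: 124

Derivation:
Trace (tracking count):
count = 31  # -> count = 31
result = count + 9  # -> result = 40
count = count * 4  # -> count = 124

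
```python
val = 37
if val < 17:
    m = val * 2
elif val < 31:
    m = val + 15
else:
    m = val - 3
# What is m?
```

Answer: 34

Derivation:
Trace (tracking m):
val = 37  # -> val = 37
if val < 17:  # condition is False
elif val < 31:  # condition is False
else:
    m = val - 3  # -> m = 34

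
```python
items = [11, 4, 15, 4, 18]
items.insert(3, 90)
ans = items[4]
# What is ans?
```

Answer: 4

Derivation:
Trace (tracking ans):
items = [11, 4, 15, 4, 18]  # -> items = [11, 4, 15, 4, 18]
items.insert(3, 90)  # -> items = [11, 4, 15, 90, 4, 18]
ans = items[4]  # -> ans = 4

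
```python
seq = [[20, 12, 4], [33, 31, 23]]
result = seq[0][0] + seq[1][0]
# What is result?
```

Answer: 53

Derivation:
Trace (tracking result):
seq = [[20, 12, 4], [33, 31, 23]]  # -> seq = [[20, 12, 4], [33, 31, 23]]
result = seq[0][0] + seq[1][0]  # -> result = 53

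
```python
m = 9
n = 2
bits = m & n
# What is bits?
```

Trace (tracking bits):
m = 9  # -> m = 9
n = 2  # -> n = 2
bits = m & n  # -> bits = 0

Answer: 0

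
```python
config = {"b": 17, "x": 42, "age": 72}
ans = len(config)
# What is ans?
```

Answer: 3

Derivation:
Trace (tracking ans):
config = {'b': 17, 'x': 42, 'age': 72}  # -> config = {'b': 17, 'x': 42, 'age': 72}
ans = len(config)  # -> ans = 3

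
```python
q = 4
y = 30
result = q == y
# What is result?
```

Answer: False

Derivation:
Trace (tracking result):
q = 4  # -> q = 4
y = 30  # -> y = 30
result = q == y  # -> result = False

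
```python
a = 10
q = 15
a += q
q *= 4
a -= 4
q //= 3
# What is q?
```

Answer: 20

Derivation:
Trace (tracking q):
a = 10  # -> a = 10
q = 15  # -> q = 15
a += q  # -> a = 25
q *= 4  # -> q = 60
a -= 4  # -> a = 21
q //= 3  # -> q = 20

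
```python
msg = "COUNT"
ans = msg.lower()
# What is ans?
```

Trace (tracking ans):
msg = 'COUNT'  # -> msg = 'COUNT'
ans = msg.lower()  # -> ans = 'count'

Answer: 'count'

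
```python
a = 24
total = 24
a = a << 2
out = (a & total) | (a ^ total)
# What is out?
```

Answer: 120

Derivation:
Trace (tracking out):
a = 24  # -> a = 24
total = 24  # -> total = 24
a = a << 2  # -> a = 96
out = a & total | a ^ total  # -> out = 120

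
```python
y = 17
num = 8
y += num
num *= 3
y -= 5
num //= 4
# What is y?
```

Trace (tracking y):
y = 17  # -> y = 17
num = 8  # -> num = 8
y += num  # -> y = 25
num *= 3  # -> num = 24
y -= 5  # -> y = 20
num //= 4  # -> num = 6

Answer: 20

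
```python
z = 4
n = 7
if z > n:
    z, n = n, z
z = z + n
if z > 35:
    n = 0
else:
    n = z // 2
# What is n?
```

Answer: 5

Derivation:
Trace (tracking n):
z = 4  # -> z = 4
n = 7  # -> n = 7
if z > n:  # condition is False
z = z + n  # -> z = 11
if z > 35:  # condition is False
else:
    n = z // 2  # -> n = 5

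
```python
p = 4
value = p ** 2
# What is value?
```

Answer: 16

Derivation:
Trace (tracking value):
p = 4  # -> p = 4
value = p ** 2  # -> value = 16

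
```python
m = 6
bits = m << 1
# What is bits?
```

Answer: 12

Derivation:
Trace (tracking bits):
m = 6  # -> m = 6
bits = m << 1  # -> bits = 12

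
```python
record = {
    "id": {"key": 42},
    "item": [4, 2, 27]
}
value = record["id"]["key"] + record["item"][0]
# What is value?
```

Trace (tracking value):
record = {'id': {'key': 42}, 'item': [4, 2, 27]}  # -> record = {'id': {'key': 42}, 'item': [4, 2, 27]}
value = record['id']['key'] + record['item'][0]  # -> value = 46

Answer: 46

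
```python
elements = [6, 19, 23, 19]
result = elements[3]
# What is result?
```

Trace (tracking result):
elements = [6, 19, 23, 19]  # -> elements = [6, 19, 23, 19]
result = elements[3]  # -> result = 19

Answer: 19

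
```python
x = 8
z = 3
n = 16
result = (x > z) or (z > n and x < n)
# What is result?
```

Trace (tracking result):
x = 8  # -> x = 8
z = 3  # -> z = 3
n = 16  # -> n = 16
result = x > z or (z > n and x < n)  # -> result = True

Answer: True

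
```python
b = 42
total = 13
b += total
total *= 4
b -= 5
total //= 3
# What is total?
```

Trace (tracking total):
b = 42  # -> b = 42
total = 13  # -> total = 13
b += total  # -> b = 55
total *= 4  # -> total = 52
b -= 5  # -> b = 50
total //= 3  # -> total = 17

Answer: 17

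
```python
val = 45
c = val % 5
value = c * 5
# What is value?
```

Answer: 0

Derivation:
Trace (tracking value):
val = 45  # -> val = 45
c = val % 5  # -> c = 0
value = c * 5  # -> value = 0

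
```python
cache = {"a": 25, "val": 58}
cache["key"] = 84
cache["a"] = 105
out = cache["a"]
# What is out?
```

Trace (tracking out):
cache = {'a': 25, 'val': 58}  # -> cache = {'a': 25, 'val': 58}
cache['key'] = 84  # -> cache = {'a': 25, 'val': 58, 'key': 84}
cache['a'] = 105  # -> cache = {'a': 105, 'val': 58, 'key': 84}
out = cache['a']  # -> out = 105

Answer: 105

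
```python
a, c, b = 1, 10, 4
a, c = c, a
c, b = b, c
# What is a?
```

Answer: 10

Derivation:
Trace (tracking a):
a, c, b = (1, 10, 4)  # -> a = 1, c = 10, b = 4
a, c = (c, a)  # -> a = 10, c = 1
c, b = (b, c)  # -> c = 4, b = 1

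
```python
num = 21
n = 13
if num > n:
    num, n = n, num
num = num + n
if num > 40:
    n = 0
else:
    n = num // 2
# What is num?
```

Trace (tracking num):
num = 21  # -> num = 21
n = 13  # -> n = 13
if num > n:  # condition is True
    num, n = (n, num)  # -> num = 13, n = 21
num = num + n  # -> num = 34
if num > 40:  # condition is False
else:
    n = num // 2  # -> n = 17

Answer: 34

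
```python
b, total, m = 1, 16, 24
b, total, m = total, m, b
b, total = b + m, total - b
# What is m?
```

Trace (tracking m):
b, total, m = (1, 16, 24)  # -> b = 1, total = 16, m = 24
b, total, m = (total, m, b)  # -> b = 16, total = 24, m = 1
b, total = (b + m, total - b)  # -> b = 17, total = 8

Answer: 1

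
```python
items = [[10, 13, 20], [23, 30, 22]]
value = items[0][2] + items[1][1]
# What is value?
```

Trace (tracking value):
items = [[10, 13, 20], [23, 30, 22]]  # -> items = [[10, 13, 20], [23, 30, 22]]
value = items[0][2] + items[1][1]  # -> value = 50

Answer: 50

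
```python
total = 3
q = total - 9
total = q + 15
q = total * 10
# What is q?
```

Trace (tracking q):
total = 3  # -> total = 3
q = total - 9  # -> q = -6
total = q + 15  # -> total = 9
q = total * 10  # -> q = 90

Answer: 90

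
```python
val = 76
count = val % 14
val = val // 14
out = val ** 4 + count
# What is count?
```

Trace (tracking count):
val = 76  # -> val = 76
count = val % 14  # -> count = 6
val = val // 14  # -> val = 5
out = val ** 4 + count  # -> out = 631

Answer: 6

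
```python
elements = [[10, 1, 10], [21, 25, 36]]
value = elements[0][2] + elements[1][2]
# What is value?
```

Answer: 46

Derivation:
Trace (tracking value):
elements = [[10, 1, 10], [21, 25, 36]]  # -> elements = [[10, 1, 10], [21, 25, 36]]
value = elements[0][2] + elements[1][2]  # -> value = 46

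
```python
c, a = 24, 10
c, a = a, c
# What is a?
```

Answer: 24

Derivation:
Trace (tracking a):
c, a = (24, 10)  # -> c = 24, a = 10
c, a = (a, c)  # -> c = 10, a = 24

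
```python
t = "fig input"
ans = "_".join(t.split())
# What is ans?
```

Answer: 'fig_input'

Derivation:
Trace (tracking ans):
t = 'fig input'  # -> t = 'fig input'
ans = '_'.join(t.split())  # -> ans = 'fig_input'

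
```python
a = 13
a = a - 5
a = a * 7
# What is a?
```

Trace (tracking a):
a = 13  # -> a = 13
a = a - 5  # -> a = 8
a = a * 7  # -> a = 56

Answer: 56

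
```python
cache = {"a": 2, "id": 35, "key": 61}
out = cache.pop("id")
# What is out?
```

Trace (tracking out):
cache = {'a': 2, 'id': 35, 'key': 61}  # -> cache = {'a': 2, 'id': 35, 'key': 61}
out = cache.pop('id')  # -> out = 35

Answer: 35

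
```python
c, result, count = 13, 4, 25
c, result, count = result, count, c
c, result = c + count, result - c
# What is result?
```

Answer: 21

Derivation:
Trace (tracking result):
c, result, count = (13, 4, 25)  # -> c = 13, result = 4, count = 25
c, result, count = (result, count, c)  # -> c = 4, result = 25, count = 13
c, result = (c + count, result - c)  # -> c = 17, result = 21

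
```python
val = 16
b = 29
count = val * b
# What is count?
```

Answer: 464

Derivation:
Trace (tracking count):
val = 16  # -> val = 16
b = 29  # -> b = 29
count = val * b  # -> count = 464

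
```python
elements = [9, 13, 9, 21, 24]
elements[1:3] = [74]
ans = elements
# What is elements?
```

Trace (tracking elements):
elements = [9, 13, 9, 21, 24]  # -> elements = [9, 13, 9, 21, 24]
elements[1:3] = [74]  # -> elements = [9, 74, 21, 24]
ans = elements  # -> ans = [9, 74, 21, 24]

Answer: [9, 74, 21, 24]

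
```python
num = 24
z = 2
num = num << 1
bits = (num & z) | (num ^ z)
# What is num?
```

Answer: 48

Derivation:
Trace (tracking num):
num = 24  # -> num = 24
z = 2  # -> z = 2
num = num << 1  # -> num = 48
bits = num & z | num ^ z  # -> bits = 50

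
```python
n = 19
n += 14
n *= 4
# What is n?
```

Answer: 132

Derivation:
Trace (tracking n):
n = 19  # -> n = 19
n += 14  # -> n = 33
n *= 4  # -> n = 132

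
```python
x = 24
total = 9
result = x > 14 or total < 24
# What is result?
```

Trace (tracking result):
x = 24  # -> x = 24
total = 9  # -> total = 9
result = x > 14 or total < 24  # -> result = True

Answer: True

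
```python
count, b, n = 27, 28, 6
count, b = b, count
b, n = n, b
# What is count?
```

Trace (tracking count):
count, b, n = (27, 28, 6)  # -> count = 27, b = 28, n = 6
count, b = (b, count)  # -> count = 28, b = 27
b, n = (n, b)  # -> b = 6, n = 27

Answer: 28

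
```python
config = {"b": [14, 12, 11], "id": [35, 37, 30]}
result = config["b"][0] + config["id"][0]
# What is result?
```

Answer: 49

Derivation:
Trace (tracking result):
config = {'b': [14, 12, 11], 'id': [35, 37, 30]}  # -> config = {'b': [14, 12, 11], 'id': [35, 37, 30]}
result = config['b'][0] + config['id'][0]  # -> result = 49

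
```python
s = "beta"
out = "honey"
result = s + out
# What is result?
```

Trace (tracking result):
s = 'beta'  # -> s = 'beta'
out = 'honey'  # -> out = 'honey'
result = s + out  # -> result = 'betahoney'

Answer: 'betahoney'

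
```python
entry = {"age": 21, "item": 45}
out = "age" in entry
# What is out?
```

Trace (tracking out):
entry = {'age': 21, 'item': 45}  # -> entry = {'age': 21, 'item': 45}
out = 'age' in entry  # -> out = True

Answer: True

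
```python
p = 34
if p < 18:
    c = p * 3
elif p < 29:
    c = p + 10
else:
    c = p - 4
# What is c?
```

Answer: 30

Derivation:
Trace (tracking c):
p = 34  # -> p = 34
if p < 18:  # condition is False
elif p < 29:  # condition is False
else:
    c = p - 4  # -> c = 30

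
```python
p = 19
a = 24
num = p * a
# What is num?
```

Answer: 456

Derivation:
Trace (tracking num):
p = 19  # -> p = 19
a = 24  # -> a = 24
num = p * a  # -> num = 456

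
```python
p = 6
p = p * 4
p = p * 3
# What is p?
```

Answer: 72

Derivation:
Trace (tracking p):
p = 6  # -> p = 6
p = p * 4  # -> p = 24
p = p * 3  # -> p = 72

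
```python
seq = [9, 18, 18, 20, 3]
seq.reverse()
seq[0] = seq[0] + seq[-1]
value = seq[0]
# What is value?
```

Trace (tracking value):
seq = [9, 18, 18, 20, 3]  # -> seq = [9, 18, 18, 20, 3]
seq.reverse()  # -> seq = [3, 20, 18, 18, 9]
seq[0] = seq[0] + seq[-1]  # -> seq = [12, 20, 18, 18, 9]
value = seq[0]  # -> value = 12

Answer: 12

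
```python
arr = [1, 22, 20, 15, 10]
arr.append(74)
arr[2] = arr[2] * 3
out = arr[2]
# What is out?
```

Answer: 60

Derivation:
Trace (tracking out):
arr = [1, 22, 20, 15, 10]  # -> arr = [1, 22, 20, 15, 10]
arr.append(74)  # -> arr = [1, 22, 20, 15, 10, 74]
arr[2] = arr[2] * 3  # -> arr = [1, 22, 60, 15, 10, 74]
out = arr[2]  # -> out = 60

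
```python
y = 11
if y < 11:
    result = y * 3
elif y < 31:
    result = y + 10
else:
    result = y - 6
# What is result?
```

Trace (tracking result):
y = 11  # -> y = 11
if y < 11:  # condition is False
elif y < 31:  # condition is True
    result = y + 10  # -> result = 21

Answer: 21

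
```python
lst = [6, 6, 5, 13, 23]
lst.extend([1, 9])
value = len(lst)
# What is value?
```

Trace (tracking value):
lst = [6, 6, 5, 13, 23]  # -> lst = [6, 6, 5, 13, 23]
lst.extend([1, 9])  # -> lst = [6, 6, 5, 13, 23, 1, 9]
value = len(lst)  # -> value = 7

Answer: 7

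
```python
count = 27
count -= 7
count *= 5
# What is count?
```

Answer: 100

Derivation:
Trace (tracking count):
count = 27  # -> count = 27
count -= 7  # -> count = 20
count *= 5  # -> count = 100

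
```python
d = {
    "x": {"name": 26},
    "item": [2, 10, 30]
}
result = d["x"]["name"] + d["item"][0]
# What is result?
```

Trace (tracking result):
d = {'x': {'name': 26}, 'item': [2, 10, 30]}  # -> d = {'x': {'name': 26}, 'item': [2, 10, 30]}
result = d['x']['name'] + d['item'][0]  # -> result = 28

Answer: 28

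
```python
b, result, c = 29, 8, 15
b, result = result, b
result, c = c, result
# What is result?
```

Answer: 15

Derivation:
Trace (tracking result):
b, result, c = (29, 8, 15)  # -> b = 29, result = 8, c = 15
b, result = (result, b)  # -> b = 8, result = 29
result, c = (c, result)  # -> result = 15, c = 29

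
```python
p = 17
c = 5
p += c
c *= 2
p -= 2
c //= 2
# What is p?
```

Answer: 20

Derivation:
Trace (tracking p):
p = 17  # -> p = 17
c = 5  # -> c = 5
p += c  # -> p = 22
c *= 2  # -> c = 10
p -= 2  # -> p = 20
c //= 2  # -> c = 5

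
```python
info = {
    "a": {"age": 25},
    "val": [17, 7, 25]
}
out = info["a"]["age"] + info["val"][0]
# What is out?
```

Answer: 42

Derivation:
Trace (tracking out):
info = {'a': {'age': 25}, 'val': [17, 7, 25]}  # -> info = {'a': {'age': 25}, 'val': [17, 7, 25]}
out = info['a']['age'] + info['val'][0]  # -> out = 42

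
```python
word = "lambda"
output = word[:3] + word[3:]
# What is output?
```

Answer: 'lambda'

Derivation:
Trace (tracking output):
word = 'lambda'  # -> word = 'lambda'
output = word[:3] + word[3:]  # -> output = 'lambda'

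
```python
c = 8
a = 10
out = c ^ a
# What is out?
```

Trace (tracking out):
c = 8  # -> c = 8
a = 10  # -> a = 10
out = c ^ a  # -> out = 2

Answer: 2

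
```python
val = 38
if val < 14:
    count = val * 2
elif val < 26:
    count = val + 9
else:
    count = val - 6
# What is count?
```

Answer: 32

Derivation:
Trace (tracking count):
val = 38  # -> val = 38
if val < 14:  # condition is False
elif val < 26:  # condition is False
else:
    count = val - 6  # -> count = 32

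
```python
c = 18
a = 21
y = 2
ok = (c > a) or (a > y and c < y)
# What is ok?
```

Trace (tracking ok):
c = 18  # -> c = 18
a = 21  # -> a = 21
y = 2  # -> y = 2
ok = c > a or (a > y and c < y)  # -> ok = False

Answer: False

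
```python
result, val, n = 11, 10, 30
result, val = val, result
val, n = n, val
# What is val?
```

Answer: 30

Derivation:
Trace (tracking val):
result, val, n = (11, 10, 30)  # -> result = 11, val = 10, n = 30
result, val = (val, result)  # -> result = 10, val = 11
val, n = (n, val)  # -> val = 30, n = 11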